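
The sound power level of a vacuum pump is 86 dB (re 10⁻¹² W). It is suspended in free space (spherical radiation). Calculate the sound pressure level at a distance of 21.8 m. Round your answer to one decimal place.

48.2 dB

The power spreads over a sphere of area 4π·r², so L_p = L_w − 10·log₁₀(4π·r²).
4π·r² = 5972 m², 10·log₁₀ of that is 37.761 dB.
L_p = 86 − 37.761 = 48.24 dB.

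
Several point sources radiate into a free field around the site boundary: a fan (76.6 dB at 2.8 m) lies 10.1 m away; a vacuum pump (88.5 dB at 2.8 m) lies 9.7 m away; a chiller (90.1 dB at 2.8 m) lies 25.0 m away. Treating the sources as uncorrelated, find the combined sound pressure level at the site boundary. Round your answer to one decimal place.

78.8 dB

Propagate each source to the receiver with L = L_ref − 20·log₁₀(r/r_ref), then add intensities.
fan: 76.6 − 20·log₁₀(10.1/2.8) = 76.6 − 11.14 = 65.46 dB.
vacuum pump: 88.5 − 20·log₁₀(9.7/2.8) = 88.5 − 10.79 = 77.71 dB.
chiller: 90.1 − 20·log₁₀(25.0/2.8) = 90.1 − 19.02 = 71.08 dB.
Σ 10^(L/10) = 7.534e+07 → L_total = 10·log₁₀(7.534e+07) = 78.77 dB.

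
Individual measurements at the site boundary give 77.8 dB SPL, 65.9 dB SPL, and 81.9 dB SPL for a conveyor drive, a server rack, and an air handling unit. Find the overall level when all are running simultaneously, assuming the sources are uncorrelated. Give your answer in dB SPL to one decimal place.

For uncorrelated sources the intensities add, so convert each level to linear form, sum, and take 10·log₁₀ of the total.
Σ 10^(L/10) = 10^(77.8/10) + 10^(65.9/10) + 10^(81.9/10) = 2.190e+08.
L_total = 10·log₁₀(2.190e+08) = 83.40 dB SPL.

83.4 dB SPL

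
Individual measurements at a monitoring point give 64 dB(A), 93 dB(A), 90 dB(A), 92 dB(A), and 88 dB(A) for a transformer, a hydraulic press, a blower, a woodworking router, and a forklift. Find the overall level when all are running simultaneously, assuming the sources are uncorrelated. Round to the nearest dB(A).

For uncorrelated sources the intensities add, so convert each level to linear form, sum, and take 10·log₁₀ of the total.
Σ 10^(L/10) = 10^(64/10) + 10^(93/10) + 10^(90/10) + 10^(92/10) + 10^(88/10) = 5.214e+09.
L_total = 10·log₁₀(5.214e+09) = 97.17 dB(A).

97 dB(A)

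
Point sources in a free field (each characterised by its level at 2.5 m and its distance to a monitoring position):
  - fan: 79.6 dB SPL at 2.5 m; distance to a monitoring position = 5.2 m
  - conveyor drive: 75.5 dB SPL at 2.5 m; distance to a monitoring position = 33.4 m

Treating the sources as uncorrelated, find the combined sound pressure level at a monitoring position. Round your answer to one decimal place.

First find each source's level at the receiver (point-source: −20·log₁₀(r/r_ref)), then combine on an intensity basis.
fan: 79.6 − 20·log₁₀(5.2/2.5) = 79.6 − 6.36 = 73.24 dB SPL.
conveyor drive: 75.5 − 20·log₁₀(33.4/2.5) = 75.5 − 22.52 = 52.98 dB SPL.
Σ 10^(L/10) = 2.128e+07 → L_total = 10·log₁₀(2.128e+07) = 73.28 dB SPL.

73.3 dB SPL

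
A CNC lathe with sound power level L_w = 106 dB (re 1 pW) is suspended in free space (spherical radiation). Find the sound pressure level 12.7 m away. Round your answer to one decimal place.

Free-field spherical radiation: L_p = L_w − 10·log₁₀(4π·r²), r = 12.7 m.
4π·r² = 2027 m², 10·log₁₀ of that is 33.068 dB.
L_p = 106 − 33.068 = 72.93 dB.

72.9 dB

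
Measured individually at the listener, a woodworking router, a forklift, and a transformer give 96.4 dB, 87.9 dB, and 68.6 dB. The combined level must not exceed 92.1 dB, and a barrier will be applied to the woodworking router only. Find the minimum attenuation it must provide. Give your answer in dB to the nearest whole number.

Fixed contribution from the other sources: Σ 10^(L/10) = 10^(87.9/10) + 10^(68.6/10) = 6.238e+08 (87.95 dB).
To meet 92.1 dB overall, the treated woodworking router may contribute at most 10^(92.1/10) − 6.238e+08 = 9.980e+08, i.e. 89.99 dB.
Required insertion loss = 96.4 − 89.99 = 6.41 dB.

6 dB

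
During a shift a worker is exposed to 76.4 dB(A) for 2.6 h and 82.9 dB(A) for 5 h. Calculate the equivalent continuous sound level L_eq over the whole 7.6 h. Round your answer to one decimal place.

81.6 dB(A)

The energy average is taken in the linear domain: L_eq = 10·log₁₀[(Σ tᵢ·10^(Lᵢ/10))/T], T = 7.6 h.
Σ tᵢ·10^(Lᵢ/10) = 2.6·10^(76.4/10) + 5·10^(82.9/10) = 1.088e+09.
L_eq = 10·log₁₀(1.088e+09/7.6) = 81.56 dB(A).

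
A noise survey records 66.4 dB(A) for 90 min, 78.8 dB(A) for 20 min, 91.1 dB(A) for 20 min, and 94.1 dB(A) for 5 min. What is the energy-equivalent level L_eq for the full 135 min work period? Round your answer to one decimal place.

Weight each interval's intensity by its duration and average over T = 135 min:
Σ tᵢ·10^(Lᵢ/10) = 90·10^(66.4/10) + 20·10^(78.8/10) + 20·10^(91.1/10) + 5·10^(94.1/10) = 4.053e+10.
L_eq = 10·log₁₀(4.053e+10/135) = 84.77 dB(A).

84.8 dB(A)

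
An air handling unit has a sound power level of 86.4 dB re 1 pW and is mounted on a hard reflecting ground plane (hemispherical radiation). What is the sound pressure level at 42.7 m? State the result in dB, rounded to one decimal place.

45.8 dB

Free-field hemispherical radiation: L_p = L_w − 10·log₁₀(2π·r²), r = 42.7 m.
2π·r² = 1.146e+04 m², 10·log₁₀ of that is 40.590 dB.
L_p = 86.4 − 40.590 = 45.81 dB.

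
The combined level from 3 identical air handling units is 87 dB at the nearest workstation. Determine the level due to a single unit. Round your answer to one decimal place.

82.2 dB

For N identical incoherent sources L_total = L₁ + 10·log₁₀ N, so L₁ = 87 − 10·log₁₀(3) = 87 − 4.771.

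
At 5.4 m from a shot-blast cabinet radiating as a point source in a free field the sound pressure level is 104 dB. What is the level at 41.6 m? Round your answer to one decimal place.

86.3 dB

For a point source, L₂ = L₁ − 20·log₁₀(r₂/r₁).
L₂ = 104 − 20·log₁₀(41.6/5.4) = 104 − 17.734 = 86.27 dB.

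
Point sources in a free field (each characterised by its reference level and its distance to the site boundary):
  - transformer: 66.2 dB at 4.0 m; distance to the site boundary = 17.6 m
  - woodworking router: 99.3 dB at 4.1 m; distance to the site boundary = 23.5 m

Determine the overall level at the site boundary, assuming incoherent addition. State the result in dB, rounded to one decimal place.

Propagate each source to the receiver with L = L_ref − 20·log₁₀(r/r_ref), then add intensities.
transformer: 66.2 − 20·log₁₀(17.6/4.0) = 66.2 − 12.87 = 53.33 dB.
woodworking router: 99.3 − 20·log₁₀(23.5/4.1) = 99.3 − 15.17 = 84.13 dB.
Σ 10^(L/10) = 2.593e+08 → L_total = 10·log₁₀(2.593e+08) = 84.14 dB.

84.1 dB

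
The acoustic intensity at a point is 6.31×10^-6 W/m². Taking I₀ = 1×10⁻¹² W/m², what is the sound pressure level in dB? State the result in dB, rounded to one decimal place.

Dividing by I₀ shifts the exponent by 12: I/I₀ = 6.31×10^6.
L = 10·(0.8000 + 6) = 68.00 dB.

68.0 dB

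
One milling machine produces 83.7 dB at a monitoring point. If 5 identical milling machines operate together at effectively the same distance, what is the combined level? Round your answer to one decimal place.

With 5 equal, uncorrelated contributions the intensity is 5× that of one unit, giving a rise of 10·log₁₀ 5.
L_total = 83.7 + 10·log₁₀(5) = 83.7 + 6.990 = 90.69 dB.

90.7 dB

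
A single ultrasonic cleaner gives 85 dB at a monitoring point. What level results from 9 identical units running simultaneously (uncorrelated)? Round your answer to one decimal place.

94.5 dB

N identical incoherent sources raise the level by 10·log₁₀ N.
L_total = 85 + 10·log₁₀(9) = 85 + 9.542 = 94.54 dB.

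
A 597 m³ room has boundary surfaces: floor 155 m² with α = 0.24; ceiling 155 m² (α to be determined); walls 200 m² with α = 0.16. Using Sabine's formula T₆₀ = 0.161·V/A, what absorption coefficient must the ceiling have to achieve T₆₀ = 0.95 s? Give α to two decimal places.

0.21

A = 0.161·V/T₆₀ = 0.161·597/0.95 = 101.18 m² sabins.
Absorption from the other surfaces = 155·0.24 + 200·0.16 = 69.20 m², so the ceiling must supply 31.98 m² over 155 m².
α = 31.98/155 = 0.206.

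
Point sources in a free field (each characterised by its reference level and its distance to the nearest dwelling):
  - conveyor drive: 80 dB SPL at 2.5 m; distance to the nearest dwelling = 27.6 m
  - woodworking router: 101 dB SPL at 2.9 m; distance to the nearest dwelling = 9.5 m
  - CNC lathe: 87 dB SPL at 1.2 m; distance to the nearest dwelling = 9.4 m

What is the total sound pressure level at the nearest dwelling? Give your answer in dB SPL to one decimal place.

Apply inverse-square spreading to bring every level to the receiver, then sum 10^(L/10).
conveyor drive: 80 − 20·log₁₀(27.6/2.5) = 80 − 20.86 = 59.14 dB SPL.
woodworking router: 101 − 20·log₁₀(9.5/2.9) = 101 − 10.31 = 90.69 dB SPL.
CNC lathe: 87 − 20·log₁₀(9.4/1.2) = 87 − 17.88 = 69.12 dB SPL.
Σ 10^(L/10) = 1.182e+09 → L_total = 10·log₁₀(1.182e+09) = 90.73 dB SPL.

90.7 dB SPL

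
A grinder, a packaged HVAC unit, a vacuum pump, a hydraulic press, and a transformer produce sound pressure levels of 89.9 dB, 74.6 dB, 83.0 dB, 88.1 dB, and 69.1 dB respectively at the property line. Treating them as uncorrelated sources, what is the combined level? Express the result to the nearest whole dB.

93 dB

Incoherent sources combine by intensity addition: L_total = 10·log₁₀(Σ 10^(L_i/10)).
Σ 10^(L/10) = 10^(89.9/10) + 10^(74.6/10) + 10^(83.0/10) + 10^(88.1/10) + 10^(69.1/10) = 1.859e+09.
L_total = 10·log₁₀(1.859e+09) = 92.69 dB.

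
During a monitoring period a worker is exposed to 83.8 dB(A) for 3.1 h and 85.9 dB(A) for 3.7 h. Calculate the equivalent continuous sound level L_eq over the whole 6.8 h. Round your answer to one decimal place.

85.1 dB(A)

L_eq = 10·log₁₀[(1/T)·Σ tᵢ·10^(Lᵢ/10)] with T = 6.8 h.
Σ tᵢ·10^(Lᵢ/10) = 3.1·10^(83.8/10) + 3.7·10^(85.9/10) = 2.183e+09.
L_eq = 10·log₁₀(2.183e+09/6.8) = 85.07 dB(A).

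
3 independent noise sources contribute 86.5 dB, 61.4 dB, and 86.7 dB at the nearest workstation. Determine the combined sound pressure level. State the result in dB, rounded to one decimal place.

89.6 dB

For uncorrelated sources the intensities add, so convert each level to linear form, sum, and take 10·log₁₀ of the total.
Σ 10^(L/10) = 10^(86.5/10) + 10^(61.4/10) + 10^(86.7/10) = 9.158e+08.
L_total = 10·log₁₀(9.158e+08) = 89.62 dB.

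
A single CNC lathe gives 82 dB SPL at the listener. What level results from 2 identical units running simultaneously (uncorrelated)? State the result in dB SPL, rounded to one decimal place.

85.0 dB SPL

With 2 equal, uncorrelated contributions the intensity is 2× that of one unit, giving a rise of 10·log₁₀ 2.
L_total = 82 + 10·log₁₀(2) = 82 + 3.010 = 85.01 dB SPL.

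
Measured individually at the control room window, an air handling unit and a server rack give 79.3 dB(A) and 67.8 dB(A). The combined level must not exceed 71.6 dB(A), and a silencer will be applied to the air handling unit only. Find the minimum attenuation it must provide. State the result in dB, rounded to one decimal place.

10.0 dB

Everything except the air handling unit sums to 10^(67.8/10) = 6.026e+06 in linear terms, 67.80 dB(A).
To meet 71.6 dB(A) overall, the treated air handling unit may contribute at most 10^(71.6/10) − 6.026e+06 = 8.429e+06, i.e. 69.26 dB(A).
Required insertion loss = 79.3 − 69.26 = 10.04 dB.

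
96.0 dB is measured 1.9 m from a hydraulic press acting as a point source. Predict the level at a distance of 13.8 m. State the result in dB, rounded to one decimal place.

78.8 dB

Point-source attenuation: ΔL = 20·log₁₀(r₂/r₁) = 20·log₁₀(13.8/1.9) = 17.223 dB.
L₂ = 96.0 − 20·log₁₀(13.8/1.9) = 96.0 − 17.223 = 78.78 dB.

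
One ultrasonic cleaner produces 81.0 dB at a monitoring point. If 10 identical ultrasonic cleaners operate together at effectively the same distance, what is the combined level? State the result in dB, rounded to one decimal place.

91.0 dB

With 10 equal, uncorrelated contributions the intensity is 10× that of one unit, giving a rise of 10·log₁₀ 10.
L_total = 81.0 + 10·log₁₀(10) = 81.0 + 10.000 = 91.00 dB.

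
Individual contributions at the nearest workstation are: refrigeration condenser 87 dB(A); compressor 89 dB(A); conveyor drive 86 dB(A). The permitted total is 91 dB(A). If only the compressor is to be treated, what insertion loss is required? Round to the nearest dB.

3 dB

Fixed contribution from the other sources: Σ 10^(L/10) = 10^(87/10) + 10^(86/10) = 8.993e+08 (89.54 dB(A)).
The limit corresponds to 10^(91/10) = 1.259e+09; subtracting the fixed part leaves 3.596e+08 for the compressor, i.e. 85.56 dB(A).
Required insertion loss = 89 − 85.56 = 3.44 dB.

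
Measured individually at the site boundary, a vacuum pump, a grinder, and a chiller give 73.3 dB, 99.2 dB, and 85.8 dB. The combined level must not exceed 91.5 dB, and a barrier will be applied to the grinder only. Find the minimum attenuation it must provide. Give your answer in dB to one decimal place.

Fixed contribution from the other sources: Σ 10^(L/10) = 10^(73.3/10) + 10^(85.8/10) = 4.016e+08 (86.04 dB).
To meet 91.5 dB overall, the treated grinder may contribute at most 10^(91.5/10) − 4.016e+08 = 1.011e+09, i.e. 90.05 dB.
So the grinder must be reduced from 99.2 to 90.05 dB: IL = 9.15 dB.

9.2 dB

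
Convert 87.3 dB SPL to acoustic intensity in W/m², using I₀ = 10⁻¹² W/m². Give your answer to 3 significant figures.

0.000537 W/m²

I = I₀·10^(L/10) = 10⁻¹² × 10^(87.3/10) = 10^(-3.270).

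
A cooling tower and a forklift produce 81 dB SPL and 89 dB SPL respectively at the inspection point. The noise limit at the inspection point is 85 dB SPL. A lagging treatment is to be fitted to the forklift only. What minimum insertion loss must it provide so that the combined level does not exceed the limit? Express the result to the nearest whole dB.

The untreated sources together contribute 10^(81/10) = 1.259e+08, i.e. 81.00 dB SPL.
The limit corresponds to 10^(85/10) = 3.162e+08; subtracting the fixed part leaves 1.903e+08 for the forklift, i.e. 82.80 dB SPL.
So the forklift must be reduced from 89 to 82.80 dB SPL: IL = 6.20 dB.

6 dB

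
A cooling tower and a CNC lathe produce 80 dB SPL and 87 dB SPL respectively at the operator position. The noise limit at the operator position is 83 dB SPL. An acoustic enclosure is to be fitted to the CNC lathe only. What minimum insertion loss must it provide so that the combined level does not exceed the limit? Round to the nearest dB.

Fixed contribution from the other source: Σ 10^(L/10) = 10^(80/10) = 1.000e+08 (80.00 dB SPL).
To meet 83 dB SPL overall, the treated CNC lathe may contribute at most 10^(83/10) − 1.000e+08 = 9.953e+07, i.e. 79.98 dB SPL.
So the CNC lathe must be reduced from 87 to 79.98 dB SPL: IL = 7.02 dB.

7 dB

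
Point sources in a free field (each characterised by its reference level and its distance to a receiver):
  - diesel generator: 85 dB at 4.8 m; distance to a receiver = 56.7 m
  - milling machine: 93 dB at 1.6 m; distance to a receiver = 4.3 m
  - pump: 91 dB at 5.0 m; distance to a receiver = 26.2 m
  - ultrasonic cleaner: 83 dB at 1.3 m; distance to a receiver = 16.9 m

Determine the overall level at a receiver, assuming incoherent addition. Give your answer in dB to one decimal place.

Apply inverse-square spreading to bring every level to the receiver, then sum 10^(L/10).
diesel generator: 85 − 20·log₁₀(56.7/4.8) = 85 − 21.45 = 63.55 dB.
milling machine: 93 − 20·log₁₀(4.3/1.6) = 93 − 8.59 = 84.41 dB.
pump: 91 − 20·log₁₀(26.2/5.0) = 91 − 14.39 = 76.61 dB.
ultrasonic cleaner: 83 − 20·log₁₀(16.9/1.3) = 83 − 22.28 = 60.72 dB.
Σ 10^(L/10) = 3.255e+08 → L_total = 10·log₁₀(3.255e+08) = 85.13 dB.

85.1 dB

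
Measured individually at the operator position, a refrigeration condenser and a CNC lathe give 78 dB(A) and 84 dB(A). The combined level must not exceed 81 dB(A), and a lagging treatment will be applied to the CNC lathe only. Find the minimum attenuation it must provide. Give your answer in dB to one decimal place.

Fixed contribution from the other source: Σ 10^(L/10) = 10^(78/10) = 6.310e+07 (78.00 dB(A)).
To meet 81 dB(A) overall, the treated CNC lathe may contribute at most 10^(81/10) − 6.310e+07 = 6.280e+07, i.e. 77.98 dB(A).
So the CNC lathe must be reduced from 84 to 77.98 dB(A): IL = 6.02 dB.

6.0 dB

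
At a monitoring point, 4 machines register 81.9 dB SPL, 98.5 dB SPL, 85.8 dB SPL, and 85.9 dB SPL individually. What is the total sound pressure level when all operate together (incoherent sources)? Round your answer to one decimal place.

For uncorrelated sources the intensities add, so convert each level to linear form, sum, and take 10·log₁₀ of the total.
Σ 10^(L/10) = 10^(81.9/10) + 10^(98.5/10) + 10^(85.8/10) + 10^(85.9/10) = 8.004e+09.
L_total = 10·log₁₀(8.004e+09) = 99.03 dB SPL.

99.0 dB SPL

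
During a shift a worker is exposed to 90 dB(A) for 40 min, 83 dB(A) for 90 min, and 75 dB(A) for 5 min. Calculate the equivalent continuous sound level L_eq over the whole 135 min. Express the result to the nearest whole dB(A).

L_eq = 10·log₁₀[(1/T)·Σ tᵢ·10^(Lᵢ/10)] with T = 135 min.
Σ tᵢ·10^(Lᵢ/10) = 40·10^(90/10) + 90·10^(83/10) + 5·10^(75/10) = 5.812e+10.
L_eq = 10·log₁₀(5.812e+10/135) = 86.34 dB(A).

86 dB(A)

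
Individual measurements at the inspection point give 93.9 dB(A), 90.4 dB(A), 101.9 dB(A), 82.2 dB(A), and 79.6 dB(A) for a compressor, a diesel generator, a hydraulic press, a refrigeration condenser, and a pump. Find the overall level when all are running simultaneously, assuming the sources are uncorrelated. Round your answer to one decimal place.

Incoherent sources combine by intensity addition: L_total = 10·log₁₀(Σ 10^(L_i/10)).
Σ 10^(L/10) = 10^(93.9/10) + 10^(90.4/10) + 10^(101.9/10) + 10^(82.2/10) + 10^(79.6/10) = 1.930e+10.
L_total = 10·log₁₀(1.930e+10) = 102.85 dB(A).

102.9 dB(A)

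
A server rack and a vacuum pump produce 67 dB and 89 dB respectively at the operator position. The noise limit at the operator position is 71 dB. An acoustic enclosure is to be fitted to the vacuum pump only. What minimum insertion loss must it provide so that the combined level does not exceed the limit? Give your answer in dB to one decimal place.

20.2 dB

Everything except the vacuum pump sums to 10^(67/10) = 5.012e+06 in linear terms, 67.00 dB.
To meet 71 dB overall, the treated vacuum pump may contribute at most 10^(71/10) − 5.012e+06 = 7.577e+06, i.e. 68.80 dB.
Required insertion loss = 89 − 68.80 = 20.20 dB.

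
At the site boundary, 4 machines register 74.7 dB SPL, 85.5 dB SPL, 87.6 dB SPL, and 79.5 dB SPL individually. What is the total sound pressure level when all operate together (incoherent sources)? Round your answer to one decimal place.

90.2 dB SPL

Incoherent sources combine by intensity addition: L_total = 10·log₁₀(Σ 10^(L_i/10)).
Σ 10^(L/10) = 10^(74.7/10) + 10^(85.5/10) + 10^(87.6/10) + 10^(79.5/10) = 1.049e+09.
L_total = 10·log₁₀(1.049e+09) = 90.21 dB SPL.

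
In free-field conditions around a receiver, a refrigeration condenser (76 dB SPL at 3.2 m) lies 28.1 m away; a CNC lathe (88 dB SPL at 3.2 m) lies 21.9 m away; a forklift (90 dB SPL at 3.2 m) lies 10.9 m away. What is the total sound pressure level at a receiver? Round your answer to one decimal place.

Apply inverse-square spreading to bring every level to the receiver, then sum 10^(L/10).
refrigeration condenser: 76 − 20·log₁₀(28.1/3.2) = 76 − 18.87 = 57.13 dB SPL.
CNC lathe: 88 − 20·log₁₀(21.9/3.2) = 88 − 16.71 = 71.29 dB SPL.
forklift: 90 − 20·log₁₀(10.9/3.2) = 90 − 10.65 = 79.35 dB SPL.
Σ 10^(L/10) = 1.002e+08 → L_total = 10·log₁₀(1.002e+08) = 80.01 dB SPL.

80.0 dB SPL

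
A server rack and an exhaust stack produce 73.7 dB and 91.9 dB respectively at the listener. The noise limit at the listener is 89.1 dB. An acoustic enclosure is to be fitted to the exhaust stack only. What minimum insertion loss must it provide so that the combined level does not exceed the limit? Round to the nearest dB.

Fixed contribution from the other source: Σ 10^(L/10) = 10^(73.7/10) = 2.344e+07 (73.70 dB).
To meet 89.1 dB overall, the treated exhaust stack may contribute at most 10^(89.1/10) − 2.344e+07 = 7.894e+08, i.e. 88.97 dB.
Required insertion loss = 91.9 − 88.97 = 2.93 dB.

3 dB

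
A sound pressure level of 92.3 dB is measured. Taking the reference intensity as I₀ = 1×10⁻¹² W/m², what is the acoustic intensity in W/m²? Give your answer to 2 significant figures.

0.0017 W/m²

L = 10·log₁₀(I/I₀) ⇒ I = I₀·10^(L/10) = 10⁻¹² × 10^9.23.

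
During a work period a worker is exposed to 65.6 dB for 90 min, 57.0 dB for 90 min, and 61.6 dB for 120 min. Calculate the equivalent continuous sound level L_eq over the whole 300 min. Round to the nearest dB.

The energy average is taken in the linear domain: L_eq = 10·log₁₀[(Σ tᵢ·10^(Lᵢ/10))/T], T = 300 min.
Σ tᵢ·10^(Lᵢ/10) = 90·10^(65.6/10) + 90·10^(57.0/10) + 120·10^(61.6/10) = 5.453e+08.
L_eq = 10·log₁₀(5.453e+08/300) = 62.60 dB.

63 dB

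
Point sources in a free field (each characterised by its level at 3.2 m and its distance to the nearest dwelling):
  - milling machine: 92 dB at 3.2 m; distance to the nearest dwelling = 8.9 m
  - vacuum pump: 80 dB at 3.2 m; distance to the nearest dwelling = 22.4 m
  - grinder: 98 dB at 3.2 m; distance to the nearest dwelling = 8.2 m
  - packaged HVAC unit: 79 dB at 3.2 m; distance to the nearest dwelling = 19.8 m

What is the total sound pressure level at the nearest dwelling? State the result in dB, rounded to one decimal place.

90.7 dB

Propagate each source to the receiver with L = L_ref − 20·log₁₀(r/r_ref), then add intensities.
milling machine: 92 − 20·log₁₀(8.9/3.2) = 92 − 8.88 = 83.12 dB.
vacuum pump: 80 − 20·log₁₀(22.4/3.2) = 80 − 16.90 = 63.10 dB.
grinder: 98 − 20·log₁₀(8.2/3.2) = 98 − 8.17 = 89.83 dB.
packaged HVAC unit: 79 − 20·log₁₀(19.8/3.2) = 79 − 15.83 = 63.17 dB.
Σ 10^(L/10) = 1.170e+09 → L_total = 10·log₁₀(1.170e+09) = 90.68 dB.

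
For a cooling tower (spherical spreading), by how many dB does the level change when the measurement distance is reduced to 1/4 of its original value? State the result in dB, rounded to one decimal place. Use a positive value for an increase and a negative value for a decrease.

Point-source spreading: ΔL = −20·log₁₀(r₂/r₁).
ΔL = −20·log₁₀(0.25) = +12.04 dB.

+12.0 dB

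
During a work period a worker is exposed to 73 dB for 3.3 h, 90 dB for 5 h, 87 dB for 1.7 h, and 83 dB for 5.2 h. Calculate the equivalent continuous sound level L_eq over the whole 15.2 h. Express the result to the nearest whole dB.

L_eq = 10·log₁₀[(1/T)·Σ tᵢ·10^(Lᵢ/10)] with T = 15.2 h.
Σ tᵢ·10^(Lᵢ/10) = 3.3·10^(73/10) + 5·10^(90/10) + 1.7·10^(87/10) + 5.2·10^(83/10) = 6.955e+09.
L_eq = 10·log₁₀(6.955e+09/15.2) = 86.60 dB.

87 dB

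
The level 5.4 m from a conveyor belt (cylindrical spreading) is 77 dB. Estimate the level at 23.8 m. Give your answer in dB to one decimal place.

70.6 dB

For a line source, L₂ = L₁ − 10·log₁₀(r₂/r₁).
L₂ = 77 − 10·log₁₀(23.8/5.4) = 77 − 6.442 = 70.56 dB.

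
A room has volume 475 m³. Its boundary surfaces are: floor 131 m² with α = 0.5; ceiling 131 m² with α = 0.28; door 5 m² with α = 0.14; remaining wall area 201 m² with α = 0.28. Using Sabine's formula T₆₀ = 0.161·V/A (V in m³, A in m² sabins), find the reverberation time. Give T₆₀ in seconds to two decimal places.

0.48 s

A = Σ Sᵢαᵢ = 131·0.5 + 131·0.28 + 5·0.14 + 201·0.28 = 159.16 m².
T₆₀ = 0.161·V/A = 0.161·475/159.16 = 0.480 s.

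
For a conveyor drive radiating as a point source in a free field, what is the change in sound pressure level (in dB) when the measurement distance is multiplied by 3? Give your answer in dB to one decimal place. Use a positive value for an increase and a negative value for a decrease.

Point-source spreading: ΔL = −20·log₁₀(r₂/r₁).
ΔL = −20·log₁₀(3) = -9.54 dB.

-9.5 dB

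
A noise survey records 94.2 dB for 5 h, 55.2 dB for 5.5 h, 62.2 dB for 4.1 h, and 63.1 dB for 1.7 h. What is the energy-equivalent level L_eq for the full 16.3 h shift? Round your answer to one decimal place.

L_eq = 10·log₁₀[(1/T)·Σ tᵢ·10^(Lᵢ/10)] with T = 16.3 h.
Σ tᵢ·10^(Lᵢ/10) = 5·10^(94.2/10) + 5.5·10^(55.2/10) + 4.1·10^(62.2/10) + 1.7·10^(63.1/10) = 1.316e+10.
L_eq = 10·log₁₀(1.316e+10/16.3) = 89.07 dB.

89.1 dB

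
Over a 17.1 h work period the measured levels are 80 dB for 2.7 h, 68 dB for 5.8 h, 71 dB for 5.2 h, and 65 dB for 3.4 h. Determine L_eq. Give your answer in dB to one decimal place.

L_eq = 10·log₁₀[(1/T)·Σ tᵢ·10^(Lᵢ/10)] with T = 17.1 h.
Σ tᵢ·10^(Lᵢ/10) = 2.7·10^(80/10) + 5.8·10^(68/10) + 5.2·10^(71/10) + 3.4·10^(65/10) = 3.828e+08.
L_eq = 10·log₁₀(3.828e+08/17.1) = 73.50 dB.

73.5 dB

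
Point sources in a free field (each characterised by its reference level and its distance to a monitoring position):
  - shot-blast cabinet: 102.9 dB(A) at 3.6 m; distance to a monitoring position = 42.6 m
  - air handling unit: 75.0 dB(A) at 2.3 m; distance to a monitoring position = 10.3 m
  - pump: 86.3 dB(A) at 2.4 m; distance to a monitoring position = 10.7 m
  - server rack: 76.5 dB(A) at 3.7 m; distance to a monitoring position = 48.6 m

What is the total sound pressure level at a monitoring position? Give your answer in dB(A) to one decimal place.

Propagate each source to the receiver with L = L_ref − 20·log₁₀(r/r_ref), then add intensities.
shot-blast cabinet: 102.9 − 20·log₁₀(42.6/3.6) = 102.9 − 21.46 = 81.44 dB(A).
air handling unit: 75.0 − 20·log₁₀(10.3/2.3) = 75.0 − 13.02 = 61.98 dB(A).
pump: 86.3 − 20·log₁₀(10.7/2.4) = 86.3 − 12.98 = 73.32 dB(A).
server rack: 76.5 − 20·log₁₀(48.6/3.7) = 76.5 − 22.37 = 54.13 dB(A).
Σ 10^(L/10) = 1.625e+08 → L_total = 10·log₁₀(1.625e+08) = 82.11 dB(A).

82.1 dB(A)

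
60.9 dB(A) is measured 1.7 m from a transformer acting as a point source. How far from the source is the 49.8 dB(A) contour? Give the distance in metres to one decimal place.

6.1 m

The 11.1 dB drop corresponds to a distance ratio of 10^(11.1/20) for a point source.
r₂ = 1.7·10^((60.9−49.8)/20) = 1.7·10^(11.1/20) = 6.10 m.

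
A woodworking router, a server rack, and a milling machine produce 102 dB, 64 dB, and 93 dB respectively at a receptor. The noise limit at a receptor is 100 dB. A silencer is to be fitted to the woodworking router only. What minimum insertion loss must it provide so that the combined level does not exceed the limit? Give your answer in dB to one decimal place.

3.0 dB

Fixed contribution from the other sources: Σ 10^(L/10) = 10^(64/10) + 10^(93/10) = 1.998e+09 (93.01 dB).
To meet 100 dB overall, the treated woodworking router may contribute at most 10^(100/10) − 1.998e+09 = 8.002e+09, i.e. 99.03 dB.
Required insertion loss = 102 − 99.03 = 2.97 dB.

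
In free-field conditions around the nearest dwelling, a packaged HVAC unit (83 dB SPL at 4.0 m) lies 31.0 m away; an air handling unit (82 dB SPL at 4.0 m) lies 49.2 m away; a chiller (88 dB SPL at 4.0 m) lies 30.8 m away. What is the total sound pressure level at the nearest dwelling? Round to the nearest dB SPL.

First find each source's level at the receiver (point-source: −20·log₁₀(r/r_ref)), then combine on an intensity basis.
packaged HVAC unit: 83 − 20·log₁₀(31.0/4.0) = 83 − 17.79 = 65.21 dB SPL.
air handling unit: 82 − 20·log₁₀(49.2/4.0) = 82 − 21.80 = 60.20 dB SPL.
chiller: 88 − 20·log₁₀(30.8/4.0) = 88 − 17.73 = 70.27 dB SPL.
Σ 10^(L/10) = 1.501e+07 → L_total = 10·log₁₀(1.501e+07) = 71.76 dB SPL.

72 dB SPL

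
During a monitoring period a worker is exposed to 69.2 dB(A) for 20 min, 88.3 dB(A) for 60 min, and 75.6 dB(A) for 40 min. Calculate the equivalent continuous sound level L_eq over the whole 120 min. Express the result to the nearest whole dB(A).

Weight each interval's intensity by its duration and average over T = 120 min:
Σ tᵢ·10^(Lᵢ/10) = 20·10^(69.2/10) + 60·10^(88.3/10) + 40·10^(75.6/10) = 4.218e+10.
L_eq = 10·log₁₀(4.218e+10/120) = 85.46 dB(A).

85 dB(A)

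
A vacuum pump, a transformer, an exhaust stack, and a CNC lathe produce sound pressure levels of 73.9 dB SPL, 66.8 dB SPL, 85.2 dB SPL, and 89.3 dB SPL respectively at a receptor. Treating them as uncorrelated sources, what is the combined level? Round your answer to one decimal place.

Incoherent sources combine by intensity addition: L_total = 10·log₁₀(Σ 10^(L_i/10)).
Σ 10^(L/10) = 10^(73.9/10) + 10^(66.8/10) + 10^(85.2/10) + 10^(89.3/10) = 1.212e+09.
L_total = 10·log₁₀(1.212e+09) = 90.83 dB SPL.

90.8 dB SPL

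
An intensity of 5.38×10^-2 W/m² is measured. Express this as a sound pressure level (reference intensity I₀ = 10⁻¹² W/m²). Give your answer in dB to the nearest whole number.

I/I₀ = 5.38×10^-2/10⁻¹² = 5.38×10^10, and L = 10·log₁₀(I/I₀).
L = 10·(0.7308 + 10) = 107.31 dB.

107 dB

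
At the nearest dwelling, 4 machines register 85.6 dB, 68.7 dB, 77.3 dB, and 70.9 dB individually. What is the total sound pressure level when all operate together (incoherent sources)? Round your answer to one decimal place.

For uncorrelated sources the intensities add, so convert each level to linear form, sum, and take 10·log₁₀ of the total.
Σ 10^(L/10) = 10^(85.6/10) + 10^(68.7/10) + 10^(77.3/10) + 10^(70.9/10) = 4.365e+08.
L_total = 10·log₁₀(4.365e+08) = 86.40 dB.

86.4 dB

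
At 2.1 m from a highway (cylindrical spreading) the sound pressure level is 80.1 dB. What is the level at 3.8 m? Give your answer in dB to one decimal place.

77.5 dB

Line-source attenuation: ΔL = 10·log₁₀(r₂/r₁) = 10·log₁₀(3.8/2.1) = 2.576 dB.
L₂ = 80.1 − 10·log₁₀(3.8/2.1) = 80.1 − 2.576 = 77.52 dB.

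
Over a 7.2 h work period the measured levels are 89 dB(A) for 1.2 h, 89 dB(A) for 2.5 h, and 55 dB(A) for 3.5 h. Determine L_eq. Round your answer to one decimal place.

Weight each interval's intensity by its duration and average over T = 7.2 h:
Σ tᵢ·10^(Lᵢ/10) = 1.2·10^(89/10) + 2.5·10^(89/10) + 3.5·10^(55/10) = 2.940e+09.
L_eq = 10·log₁₀(2.940e+09/7.2) = 86.11 dB(A).

86.1 dB(A)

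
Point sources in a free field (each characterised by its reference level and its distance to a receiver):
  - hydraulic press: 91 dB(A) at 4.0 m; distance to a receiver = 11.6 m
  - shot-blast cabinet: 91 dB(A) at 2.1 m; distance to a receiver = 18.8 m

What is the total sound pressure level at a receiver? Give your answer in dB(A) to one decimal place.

First find each source's level at the receiver (point-source: −20·log₁₀(r/r_ref)), then combine on an intensity basis.
hydraulic press: 91 − 20·log₁₀(11.6/4.0) = 91 − 9.25 = 81.75 dB(A).
shot-blast cabinet: 91 − 20·log₁₀(18.8/2.1) = 91 − 19.04 = 71.96 dB(A).
Σ 10^(L/10) = 1.654e+08 → L_total = 10·log₁₀(1.654e+08) = 82.19 dB(A).

82.2 dB(A)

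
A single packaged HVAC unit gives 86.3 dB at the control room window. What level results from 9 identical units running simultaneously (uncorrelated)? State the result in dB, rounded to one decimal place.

95.8 dB

With 9 equal, uncorrelated contributions the intensity is 9× that of one unit, giving a rise of 10·log₁₀ 9.
L_total = 86.3 + 10·log₁₀(9) = 86.3 + 9.542 = 95.84 dB.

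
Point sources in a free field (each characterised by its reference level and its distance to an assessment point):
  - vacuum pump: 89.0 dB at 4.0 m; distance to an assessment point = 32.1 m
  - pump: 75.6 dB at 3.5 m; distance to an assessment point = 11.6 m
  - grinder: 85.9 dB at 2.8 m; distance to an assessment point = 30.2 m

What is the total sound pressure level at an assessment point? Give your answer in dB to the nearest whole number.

Propagate each source to the receiver with L = L_ref − 20·log₁₀(r/r_ref), then add intensities.
vacuum pump: 89.0 − 20·log₁₀(32.1/4.0) = 89.0 − 18.09 = 70.91 dB.
pump: 75.6 − 20·log₁₀(11.6/3.5) = 75.6 − 10.41 = 65.19 dB.
grinder: 85.9 − 20·log₁₀(30.2/2.8) = 85.9 − 20.66 = 65.24 dB.
Σ 10^(L/10) = 1.898e+07 → L_total = 10·log₁₀(1.898e+07) = 72.78 dB.

73 dB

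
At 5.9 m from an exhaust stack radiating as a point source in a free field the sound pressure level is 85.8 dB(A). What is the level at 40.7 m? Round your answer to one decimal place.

69.0 dB(A)

Point-source attenuation: ΔL = 20·log₁₀(r₂/r₁) = 20·log₁₀(40.7/5.9) = 16.775 dB.
L₂ = 85.8 − 20·log₁₀(40.7/5.9) = 85.8 − 16.775 = 69.03 dB(A).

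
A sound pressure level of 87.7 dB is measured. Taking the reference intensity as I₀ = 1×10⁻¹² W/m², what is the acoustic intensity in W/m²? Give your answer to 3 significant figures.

0.000589 W/m²

I = I₀·10^(L/10) = 10⁻¹² × 10^(87.7/10) = 10^(-3.230).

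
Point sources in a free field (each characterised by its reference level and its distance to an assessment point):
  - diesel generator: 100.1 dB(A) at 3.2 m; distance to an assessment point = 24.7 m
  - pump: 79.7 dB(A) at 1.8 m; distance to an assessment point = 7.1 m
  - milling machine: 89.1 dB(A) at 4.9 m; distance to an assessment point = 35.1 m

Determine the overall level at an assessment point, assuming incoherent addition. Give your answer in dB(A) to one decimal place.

82.9 dB(A)

Propagate each source to the receiver with L = L_ref − 20·log₁₀(r/r_ref), then add intensities.
diesel generator: 100.1 − 20·log₁₀(24.7/3.2) = 100.1 − 17.75 = 82.35 dB(A).
pump: 79.7 − 20·log₁₀(7.1/1.8) = 79.7 − 11.92 = 67.78 dB(A).
milling machine: 89.1 − 20·log₁₀(35.1/4.9) = 89.1 − 17.10 = 72.00 dB(A).
Σ 10^(L/10) = 1.936e+08 → L_total = 10·log₁₀(1.936e+08) = 82.87 dB(A).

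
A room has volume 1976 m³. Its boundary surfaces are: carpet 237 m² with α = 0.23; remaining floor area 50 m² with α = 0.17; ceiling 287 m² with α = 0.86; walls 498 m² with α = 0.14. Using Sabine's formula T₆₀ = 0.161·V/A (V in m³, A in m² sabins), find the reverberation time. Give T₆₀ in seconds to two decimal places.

0.84 s

Summing Sᵢαᵢ: 237·0.23 + 50·0.17 + 287·0.86 + 498·0.14 = 379.55 m².
T₆₀ = 0.161·V/A = 0.161·1976/379.55 = 0.838 s.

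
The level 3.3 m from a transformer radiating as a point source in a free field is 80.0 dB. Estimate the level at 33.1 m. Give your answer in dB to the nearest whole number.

60 dB

Point-source attenuation: ΔL = 20·log₁₀(r₂/r₁) = 20·log₁₀(33.1/3.3) = 20.026 dB.
L₂ = 80.0 − 20·log₁₀(33.1/3.3) = 80.0 − 20.026 = 59.97 dB.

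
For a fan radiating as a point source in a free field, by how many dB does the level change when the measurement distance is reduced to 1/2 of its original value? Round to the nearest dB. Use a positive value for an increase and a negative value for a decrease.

+6 dB

Point-source spreading: ΔL = −20·log₁₀(r₂/r₁).
ΔL = −20·log₁₀(0.5) = +6.02 dB.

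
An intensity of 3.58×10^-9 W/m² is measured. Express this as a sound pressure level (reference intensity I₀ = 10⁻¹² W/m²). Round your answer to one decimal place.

35.5 dB

L = 10·log₁₀(I/I₀) = 10·log₁₀(3.58×10^-9/10⁻¹²) = 10·log₁₀(3.58×10^3).
L = 10·(0.5539 + 3) = 35.54 dB.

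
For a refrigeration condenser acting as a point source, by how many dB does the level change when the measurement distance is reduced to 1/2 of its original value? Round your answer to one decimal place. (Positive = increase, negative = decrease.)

+6.0 dB

A point source loses 6 dB per doubling of distance; generally ΔL = −20·log₁₀(r₂/r₁).
ΔL = −20·log₁₀(0.5) = +6.02 dB.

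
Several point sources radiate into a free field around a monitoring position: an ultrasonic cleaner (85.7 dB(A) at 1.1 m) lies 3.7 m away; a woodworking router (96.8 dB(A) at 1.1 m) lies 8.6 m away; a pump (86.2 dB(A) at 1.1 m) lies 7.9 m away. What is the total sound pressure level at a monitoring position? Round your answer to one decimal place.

80.8 dB(A)

Apply inverse-square spreading to bring every level to the receiver, then sum 10^(L/10).
ultrasonic cleaner: 85.7 − 20·log₁₀(3.7/1.1) = 85.7 − 10.54 = 75.16 dB(A).
woodworking router: 96.8 − 20·log₁₀(8.6/1.1) = 96.8 − 17.86 = 78.94 dB(A).
pump: 86.2 − 20·log₁₀(7.9/1.1) = 86.2 − 17.12 = 69.08 dB(A).
Σ 10^(L/10) = 1.192e+08 → L_total = 10·log₁₀(1.192e+08) = 80.76 dB(A).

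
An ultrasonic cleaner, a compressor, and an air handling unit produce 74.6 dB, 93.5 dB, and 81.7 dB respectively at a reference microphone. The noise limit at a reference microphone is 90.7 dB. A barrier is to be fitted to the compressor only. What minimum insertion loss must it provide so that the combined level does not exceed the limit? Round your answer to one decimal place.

Fixed contribution from the other sources: Σ 10^(L/10) = 10^(74.6/10) + 10^(81.7/10) = 1.768e+08 (82.47 dB).
To meet 90.7 dB overall, the treated compressor may contribute at most 10^(90.7/10) − 1.768e+08 = 9.981e+08, i.e. 89.99 dB.
Required insertion loss = 93.5 − 89.99 = 3.51 dB.

3.5 dB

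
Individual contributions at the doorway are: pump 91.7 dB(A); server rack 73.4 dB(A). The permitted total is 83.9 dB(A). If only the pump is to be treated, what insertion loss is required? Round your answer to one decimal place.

Fixed contribution from the other source: Σ 10^(L/10) = 10^(73.4/10) = 2.188e+07 (73.40 dB(A)).
To meet 83.9 dB(A) overall, the treated pump may contribute at most 10^(83.9/10) − 2.188e+07 = 2.236e+08, i.e. 83.49 dB(A).
Required insertion loss = 91.7 − 83.49 = 8.21 dB.

8.2 dB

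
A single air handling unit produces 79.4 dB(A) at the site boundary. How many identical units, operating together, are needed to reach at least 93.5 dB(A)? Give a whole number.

26

Need L₁ + 10·log₁₀ N ≥ 93.5, i.e. log₁₀ N ≥ 1.41.
N ≥ 10^(14.1/10) = 25.704, so N = 26.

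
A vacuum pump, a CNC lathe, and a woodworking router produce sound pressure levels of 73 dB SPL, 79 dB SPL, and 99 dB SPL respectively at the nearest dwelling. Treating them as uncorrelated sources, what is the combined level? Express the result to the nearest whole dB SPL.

99 dB SPL

Incoherent sources combine by intensity addition: L_total = 10·log₁₀(Σ 10^(L_i/10)).
Σ 10^(L/10) = 10^(73/10) + 10^(79/10) + 10^(99/10) = 8.043e+09.
L_total = 10·log₁₀(8.043e+09) = 99.05 dB SPL.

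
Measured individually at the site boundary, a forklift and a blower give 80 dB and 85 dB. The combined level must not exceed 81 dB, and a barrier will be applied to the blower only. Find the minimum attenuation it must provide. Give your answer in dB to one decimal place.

10.9 dB

Fixed contribution from the other source: Σ 10^(L/10) = 10^(80/10) = 1.000e+08 (80.00 dB).
To meet 81 dB overall, the treated blower may contribute at most 10^(81/10) − 1.000e+08 = 2.589e+07, i.e. 74.13 dB.
Required insertion loss = 85 − 74.13 = 10.87 dB.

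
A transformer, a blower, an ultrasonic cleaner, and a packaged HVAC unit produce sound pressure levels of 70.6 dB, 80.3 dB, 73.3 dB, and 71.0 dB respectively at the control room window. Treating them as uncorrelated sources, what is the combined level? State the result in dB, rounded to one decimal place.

For uncorrelated sources the intensities add, so convert each level to linear form, sum, and take 10·log₁₀ of the total.
Σ 10^(L/10) = 10^(70.6/10) + 10^(80.3/10) + 10^(73.3/10) + 10^(71.0/10) = 1.526e+08.
L_total = 10·log₁₀(1.526e+08) = 81.84 dB.

81.8 dB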